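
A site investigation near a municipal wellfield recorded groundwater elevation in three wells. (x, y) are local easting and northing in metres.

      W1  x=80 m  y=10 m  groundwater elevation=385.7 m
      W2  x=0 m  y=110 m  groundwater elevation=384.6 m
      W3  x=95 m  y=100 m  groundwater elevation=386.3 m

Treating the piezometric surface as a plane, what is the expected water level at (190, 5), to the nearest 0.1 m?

387.7 m

Differences from W1: to W2 (Δx, Δy, Δh) = (-80, 100, -1.1); to W3 = (15, 90, +0.6).
Determinant of the coordinate differences = (-80)·90 − 15·100 = -8700.
∂h/∂x = [(-1.1)·90 − (+0.6)·100] / -8700 = +0.01828
∂h/∂y = [(-80)·(+0.6) − 15·(-1.1)] / -8700 = +0.003621
h(190, 5) = 385.7 + (+0.01828)·(110) + (+0.003621)·(-5) = 385.7 +2.010 -0.018 = 387.692 m.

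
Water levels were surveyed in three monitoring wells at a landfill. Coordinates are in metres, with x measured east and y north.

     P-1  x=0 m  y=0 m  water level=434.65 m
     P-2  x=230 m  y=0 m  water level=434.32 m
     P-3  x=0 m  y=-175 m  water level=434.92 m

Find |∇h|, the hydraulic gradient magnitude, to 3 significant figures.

∂h/∂x = (434.32 − 434.65) / (230 − 0) = -0.001435
∂h/∂y = (434.92 − 434.65) / (-175 − 0) = -0.001543
|∇h| = √(-0.001435² + -0.001543²) = 0.002107

0.00211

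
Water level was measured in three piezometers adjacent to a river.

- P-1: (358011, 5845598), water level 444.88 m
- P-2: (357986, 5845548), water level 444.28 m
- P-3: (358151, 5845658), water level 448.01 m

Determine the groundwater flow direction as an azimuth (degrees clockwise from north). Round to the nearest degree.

267°

With h = a·x + b·y + c and P-1 as origin, the differences give:
  (-25)·a + (-50)·b = -0.60
  140·a + 60·b = +3.13
Eliminate b (×60 and ×(-50), subtract): 5500·a = 120.500 → a = ∂h/∂x = +0.02191
Back-substitute: b = ∂h/∂y = +0.001045.
Flow direction (−∇h) has components (-0.02191 E, -0.001045 N).
Azimuth = atan2(E, N) = atan2(-0.02191, -0.001045) = 267.3° ≈ 267°.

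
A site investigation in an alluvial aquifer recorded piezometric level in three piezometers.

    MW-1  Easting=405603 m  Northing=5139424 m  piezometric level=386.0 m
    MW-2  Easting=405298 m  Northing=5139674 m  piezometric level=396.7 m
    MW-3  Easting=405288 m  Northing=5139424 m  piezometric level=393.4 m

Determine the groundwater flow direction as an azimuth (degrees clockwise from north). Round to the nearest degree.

121°

Differences from MW-1: to MW-2 (Δx, Δy, Δh) = (-305, 250, +10.7); to MW-3 = (-315, 0, +7.4).
Determinant of the coordinate differences = (-305)·0 − (-315)·250 = 78750.
∂h/∂x = [(+10.7)·0 − (+7.4)·250] / 78750 = -0.02349
∂h/∂y = [(-305)·(+7.4) − (-315)·(+10.7)] / 78750 = +0.01414
Flow direction (−∇h) has components (+0.02349 E, -0.01414 N).
Azimuth = atan2(E, N) = atan2(+0.02349, -0.01414) = 121.0° ≈ 121°.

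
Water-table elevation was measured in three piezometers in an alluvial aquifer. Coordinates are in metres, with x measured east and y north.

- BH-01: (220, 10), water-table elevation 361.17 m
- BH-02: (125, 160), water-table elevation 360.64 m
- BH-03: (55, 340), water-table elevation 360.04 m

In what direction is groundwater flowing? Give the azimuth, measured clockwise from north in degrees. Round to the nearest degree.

Differences from BH-01: to BH-02 (Δx, Δy, Δh) = (-95, 150, -0.53); to BH-03 = (-165, 330, -1.13).
Solve a·Δx + b·Δy = Δh: det = (-95)·330 − (-165)·150 = -6600.
∂h/∂x = [(-0.53)·330 − (-1.13)·150] / -6600 = +0.0008182
∂h/∂y = [(-95)·(-1.13) − (-165)·(-0.53)] / -6600 = -0.003015
Flow direction (−∇h) has components (-0.0008182 E, +0.003015 N).
Azimuth = atan2(E, N) = atan2(-0.0008182, +0.003015) = 344.8° ≈ 345°.

345°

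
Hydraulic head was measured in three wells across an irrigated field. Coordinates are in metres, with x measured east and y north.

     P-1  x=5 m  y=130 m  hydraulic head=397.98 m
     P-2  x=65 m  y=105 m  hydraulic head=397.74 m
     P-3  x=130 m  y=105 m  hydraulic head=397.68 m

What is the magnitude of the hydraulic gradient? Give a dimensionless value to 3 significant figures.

Taking P-1 as reference: P-2−P-1 = (60, -25, -0.24); P-3−P-1 = (125, -25, -0.30).
Determinant of the coordinate differences = 60·(-25) − 125·(-25) = 1625.
∂h/∂x = [(-0.24)·(-25) − (-0.30)·(-25)] / 1625 = -0.0009231
∂h/∂y = [60·(-0.30) − 125·(-0.24)] / 1625 = +0.007385
|∇h| = √(-0.0009231² + 0.007385²) = 0.007442

0.00744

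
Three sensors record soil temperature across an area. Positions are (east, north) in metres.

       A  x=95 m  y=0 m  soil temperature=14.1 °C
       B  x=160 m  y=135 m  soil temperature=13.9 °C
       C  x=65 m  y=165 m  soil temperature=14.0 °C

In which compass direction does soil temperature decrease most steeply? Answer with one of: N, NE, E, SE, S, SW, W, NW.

With T = a·x + b·y + c and A as origin, the differences give:
  65·a + 135·b = -0.2
  (-30)·a + 165·b = -0.1
Eliminate b (×165 and ×135, subtract): 14775·a = -19.50 → a = ∂T/∂x = -0.001320
Back-substitute: b = ∂T/∂y = -0.0008460.
Steepest decrease is along −∇f = (+0.001320 E, +0.0008460 N) → northeast.

NE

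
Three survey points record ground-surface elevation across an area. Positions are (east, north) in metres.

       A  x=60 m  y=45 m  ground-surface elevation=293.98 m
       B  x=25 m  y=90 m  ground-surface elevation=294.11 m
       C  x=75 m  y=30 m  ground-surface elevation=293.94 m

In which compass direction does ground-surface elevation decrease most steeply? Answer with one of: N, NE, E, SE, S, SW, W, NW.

Taking A as reference: B−A = (-35, 45, +0.13); C−A = (15, -15, -0.04).
Solve a·Δx + b·Δy = Δz: det = (-35)·(-15) − 15·45 = -150.
∂z/∂x = [(+0.13)·(-15) − (-0.04)·45] / -150 = +0.0010000
∂z/∂y = [(-35)·(-0.04) − 15·(+0.13)] / -150 = +0.003667
Steepest decrease is along −∇f = (-0.0010000 E, -0.003667 N) → south.

S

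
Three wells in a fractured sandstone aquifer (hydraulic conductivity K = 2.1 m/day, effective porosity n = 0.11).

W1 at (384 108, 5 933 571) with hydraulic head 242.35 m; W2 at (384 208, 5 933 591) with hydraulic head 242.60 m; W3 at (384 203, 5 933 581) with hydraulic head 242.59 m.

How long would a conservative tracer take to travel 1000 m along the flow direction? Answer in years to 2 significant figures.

Taking W1 as reference: W2−W1 = (100, 20, +0.25); W3−W1 = (95, 10, +0.24).
Determinant of the coordinate differences = 100·10 − 95·20 = -900.
∂h/∂x = [(+0.25)·10 − (+0.24)·20] / -900 = +0.002556
∂h/∂y = [100·(+0.24) − 95·(+0.25)] / -900 = -0.0002778
|∇h| = √(0.002556² + -0.0002778²) = 0.002571
Seepage velocity v = K·i/n = 2.1 × 0.002571 / 0.11 = 0.04908 m/day.
t = 1000 / 0.04908 = 2.037e+04 days = 55.8 years.

56 years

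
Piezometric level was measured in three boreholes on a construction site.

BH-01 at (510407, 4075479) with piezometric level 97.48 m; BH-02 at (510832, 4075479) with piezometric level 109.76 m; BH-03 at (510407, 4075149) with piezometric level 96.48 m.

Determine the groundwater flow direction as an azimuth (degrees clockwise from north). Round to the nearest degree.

264°

∂h/∂x = (109.76 − 97.48) / (510832 − 510407) = +0.02889
∂h/∂y = (96.48 − 97.48) / (4075149 − 4075479) = +0.003030
Flow direction (−∇h) has components (-0.02889 E, -0.003030 N).
Azimuth = atan2(E, N) = atan2(-0.02889, -0.003030) = 264.0° ≈ 264°.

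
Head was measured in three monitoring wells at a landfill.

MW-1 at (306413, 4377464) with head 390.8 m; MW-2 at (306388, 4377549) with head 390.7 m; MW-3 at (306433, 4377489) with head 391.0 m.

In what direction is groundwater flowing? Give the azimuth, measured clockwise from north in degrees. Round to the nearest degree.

261°

Three-point gradient (reference MW-1): Δ to MW-2 = (-25, 85, -0.1), Δ to MW-3 = (20, 25, +0.2).
∂h/∂x = +0.008387, ∂h/∂y = +0.001290 (det = -2325).
Flow direction (−∇h) has components (-0.008387 E, -0.001290 N).
Azimuth = atan2(E, N) = atan2(-0.008387, -0.001290) = 261.3° ≈ 261°.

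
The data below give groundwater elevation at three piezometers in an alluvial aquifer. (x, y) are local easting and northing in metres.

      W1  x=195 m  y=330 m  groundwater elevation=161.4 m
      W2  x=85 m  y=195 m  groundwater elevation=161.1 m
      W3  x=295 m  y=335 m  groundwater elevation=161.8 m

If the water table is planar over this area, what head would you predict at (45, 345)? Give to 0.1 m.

Taking W1 as reference: W2−W1 = (-110, -135, -0.3); W3−W1 = (100, 5, +0.4).
Determinant of the coordinate differences = (-110)·5 − 100·(-135) = 12950.
∂h/∂x = [(-0.3)·5 − (+0.4)·(-135)] / 12950 = +0.004054
∂h/∂y = [(-110)·(+0.4) − 100·(-0.3)] / 12950 = -0.001081
h(45, 345) = 161.4 + (+0.004054)·(-150) + (-0.001081)·(15) = 161.4 -0.608 -0.016 = 160.776 m.

160.8 m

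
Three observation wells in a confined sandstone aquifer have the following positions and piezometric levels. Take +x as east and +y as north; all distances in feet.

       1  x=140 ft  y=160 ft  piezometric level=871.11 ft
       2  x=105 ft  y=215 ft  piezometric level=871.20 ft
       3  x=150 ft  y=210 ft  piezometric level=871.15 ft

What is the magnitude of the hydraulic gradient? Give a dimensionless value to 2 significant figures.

0.0014

With h = a·x + b·y + c and 1 as origin, the differences give:
  (-35)·a + 55·b = +0.09
  10·a + 50·b = +0.04
Eliminate b (×50 and ×55, subtract): -2300·a = 2.300 → a = ∂h/∂x = -0.001000
Back-substitute: b = ∂h/∂y = +0.0010000.
|∇h| = √(-0.001000² + 0.0010000²) = 0.001414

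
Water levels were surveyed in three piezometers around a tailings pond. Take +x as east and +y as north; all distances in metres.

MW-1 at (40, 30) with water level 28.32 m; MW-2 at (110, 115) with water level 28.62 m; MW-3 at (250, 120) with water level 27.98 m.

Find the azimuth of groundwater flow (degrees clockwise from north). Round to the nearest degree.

With h = a·x + b·y + c and MW-1 as origin, the differences give:
  70·a + 85·b = +0.30
  210·a + 90·b = -0.34
Eliminate b (×90 and ×85, subtract): -11550·a = 55.900 → a = ∂h/∂x = -0.004840
Back-substitute: b = ∂h/∂y = +0.007515.
Flow direction (−∇h) has components (+0.004840 E, -0.007515 N).
Azimuth = atan2(E, N) = atan2(+0.004840, -0.007515) = 147.2° ≈ 147°.

147°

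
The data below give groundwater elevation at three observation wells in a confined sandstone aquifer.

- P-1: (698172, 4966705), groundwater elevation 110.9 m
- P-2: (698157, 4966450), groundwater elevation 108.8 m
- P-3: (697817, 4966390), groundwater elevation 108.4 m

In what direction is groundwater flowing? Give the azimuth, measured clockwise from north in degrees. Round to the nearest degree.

178°

Three-point gradient (reference P-1): Δ to P-2 = (-15, -255, -2.1), Δ to P-3 = (-355, -315, -2.5).
∂h/∂x = -0.0002797, ∂h/∂y = +0.008252 (det = -85800).
Flow direction (−∇h) has components (+0.0002797 E, -0.008252 N).
Azimuth = atan2(E, N) = atan2(+0.0002797, -0.008252) = 178.1° ≈ 178°.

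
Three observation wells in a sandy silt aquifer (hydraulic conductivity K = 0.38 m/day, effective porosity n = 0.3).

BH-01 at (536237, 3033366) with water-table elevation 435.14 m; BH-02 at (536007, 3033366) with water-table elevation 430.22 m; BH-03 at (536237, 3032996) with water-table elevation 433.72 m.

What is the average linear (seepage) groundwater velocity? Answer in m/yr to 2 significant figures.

∂h/∂x = (430.22 − 435.14) / (536007 − 536237) = +0.02139
∂h/∂y = (433.72 − 435.14) / (3032996 − 3033366) = +0.003838
|∇h| = √(0.02139² + 0.003838²) = 0.02173
Seepage velocity v = K·i/n = 0.38 × 0.02173 / 0.3 = 0.02752 m/day = 10.05 m/yr.

10 m/yr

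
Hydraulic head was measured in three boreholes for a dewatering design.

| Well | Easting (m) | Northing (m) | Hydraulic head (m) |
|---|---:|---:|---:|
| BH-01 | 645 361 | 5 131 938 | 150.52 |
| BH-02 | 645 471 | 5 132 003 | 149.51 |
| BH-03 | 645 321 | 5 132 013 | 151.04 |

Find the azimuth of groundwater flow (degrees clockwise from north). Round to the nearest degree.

099°

With h = a·x + b·y + c and BH-01 as origin, the differences give:
  110·a + 65·b = -1.01
  (-40)·a + 75·b = +0.52
Eliminate b (×75 and ×65, subtract): 10850·a = -109.550 → a = ∂h/∂x = -0.01010
Back-substitute: b = ∂h/∂y = +0.001548.
Flow direction (−∇h) has components (+0.01010 E, -0.001548 N).
Azimuth = atan2(E, N) = atan2(+0.01010, -0.001548) = 98.7° ≈ 099°.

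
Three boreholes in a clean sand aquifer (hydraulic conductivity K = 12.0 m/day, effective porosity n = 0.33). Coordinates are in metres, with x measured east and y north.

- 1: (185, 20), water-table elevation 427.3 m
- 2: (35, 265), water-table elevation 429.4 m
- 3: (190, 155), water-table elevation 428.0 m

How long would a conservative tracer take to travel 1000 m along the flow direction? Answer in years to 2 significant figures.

Taking 1 as reference: 2−1 = (-150, 245, +2.1); 3−1 = (5, 135, +0.7).
Determinant of the coordinate differences = (-150)·135 − 5·245 = -21475.
∂h/∂x = [(+2.1)·135 − (+0.7)·245] / -21475 = -0.005215
∂h/∂y = [(-150)·(+0.7) − 5·(+2.1)] / -21475 = +0.005378
|∇h| = √(-0.005215² + 0.005378²) = 0.007491
Seepage velocity v = K·i/n = 12.0 × 0.007491 / 0.33 = 0.2724 m/day.
t = 1000 / 0.2724 = 3671 days = 10.1 years.

10 years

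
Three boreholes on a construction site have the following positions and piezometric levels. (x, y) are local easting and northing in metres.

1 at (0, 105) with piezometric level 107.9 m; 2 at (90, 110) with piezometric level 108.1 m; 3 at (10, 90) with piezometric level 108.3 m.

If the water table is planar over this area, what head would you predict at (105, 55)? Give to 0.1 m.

Taking 1 as reference: 2−1 = (90, 5, +0.2); 3−1 = (10, -15, +0.4).
Determinant of the coordinate differences = 90·(-15) − 10·5 = -1400.
∂h/∂x = [(+0.2)·(-15) − (+0.4)·5] / -1400 = +0.003571
∂h/∂y = [90·(+0.4) − 10·(+0.2)] / -1400 = -0.02429
h(105, 55) = 107.9 + (+0.003571)·(105) + (-0.02429)·(-50) = 107.9 +0.375 +1.214 = 109.489 m.

109.5 m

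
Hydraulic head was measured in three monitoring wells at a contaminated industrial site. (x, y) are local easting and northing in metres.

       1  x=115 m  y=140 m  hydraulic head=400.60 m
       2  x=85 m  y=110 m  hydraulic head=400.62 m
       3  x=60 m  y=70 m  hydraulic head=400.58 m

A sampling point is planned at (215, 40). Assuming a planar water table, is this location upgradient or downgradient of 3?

downgradient

Taking 1 as reference: 2−1 = (-30, -30, +0.02); 3−1 = (-55, -70, -0.02).
Determinant of the coordinate differences = (-30)·(-70) − (-55)·(-30) = 450.
∂h/∂x = [(+0.02)·(-70) − (-0.02)·(-30)] / 450 = -0.004444
∂h/∂y = [(-30)·(-0.02) − (-55)·(+0.02)] / 450 = +0.003778
Head at (215, 40) = 400.60 + (-0.004444)·(100) + (+0.003778)·(-100) = 399.78 m.
That is lower than the 400.58 m at 3, so the point is downgradient.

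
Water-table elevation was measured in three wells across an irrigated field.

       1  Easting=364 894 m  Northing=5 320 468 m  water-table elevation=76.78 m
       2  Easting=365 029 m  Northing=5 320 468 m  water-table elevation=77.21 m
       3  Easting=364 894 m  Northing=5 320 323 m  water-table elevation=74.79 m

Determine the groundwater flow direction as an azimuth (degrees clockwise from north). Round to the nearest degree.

193°

∂h/∂x = (77.21 − 76.78) / (365029 − 364894) = +0.003185
∂h/∂y = (74.79 − 76.78) / (5320323 − 5320468) = +0.01372
Flow direction (−∇h) has components (-0.003185 E, -0.01372 N).
Azimuth = atan2(E, N) = atan2(-0.003185, -0.01372) = 193.1° ≈ 193°.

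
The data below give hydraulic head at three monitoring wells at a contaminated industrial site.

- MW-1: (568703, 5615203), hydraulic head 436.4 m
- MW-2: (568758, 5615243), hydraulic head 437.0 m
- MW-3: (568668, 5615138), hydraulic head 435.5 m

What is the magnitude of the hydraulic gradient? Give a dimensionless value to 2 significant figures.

With h = a·x + b·y + c and MW-1 as origin, the differences give:
  55·a + 40·b = +0.6
  (-35)·a + (-65)·b = -0.9
Eliminate b (×(-65) and ×40, subtract): -2175·a = -3.00 → a = ∂h/∂x = +0.001379
Back-substitute: b = ∂h/∂y = +0.01310.
|∇h| = √(0.001379² + 0.01310²) = 0.01317

0.013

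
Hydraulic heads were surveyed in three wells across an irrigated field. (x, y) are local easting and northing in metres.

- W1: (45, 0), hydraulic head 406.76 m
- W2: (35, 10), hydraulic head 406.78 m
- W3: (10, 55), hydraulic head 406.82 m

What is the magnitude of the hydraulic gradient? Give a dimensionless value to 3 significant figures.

Three-point gradient (reference W1): Δ to W2 = (-10, 10, +0.02), Δ to W3 = (-35, 55, +0.06).
∂h/∂x = -0.002500, ∂h/∂y = -0.0005000 (det = -200).
|∇h| = √(-0.002500² + -0.0005000²) = 0.00255

0.00255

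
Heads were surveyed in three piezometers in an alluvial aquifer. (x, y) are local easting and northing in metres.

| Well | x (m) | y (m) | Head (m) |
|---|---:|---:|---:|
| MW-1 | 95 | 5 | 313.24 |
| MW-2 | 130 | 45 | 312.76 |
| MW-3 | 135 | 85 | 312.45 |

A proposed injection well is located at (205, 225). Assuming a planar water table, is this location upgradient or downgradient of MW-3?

downgradient

With h = a·x + b·y + c and MW-1 as origin, the differences give:
  35·a + 40·b = -0.48
  40·a + 80·b = -0.79
Eliminate b (×80 and ×40, subtract): 1200·a = -6.800 → a = ∂h/∂x = -0.005667
Back-substitute: b = ∂h/∂y = -0.007042.
Head at (205, 225) = 313.24 + (-0.005667)·(110) + (-0.007042)·(220) = 311.07 m.
That is lower than the 312.45 m at MW-3, so the point is downgradient.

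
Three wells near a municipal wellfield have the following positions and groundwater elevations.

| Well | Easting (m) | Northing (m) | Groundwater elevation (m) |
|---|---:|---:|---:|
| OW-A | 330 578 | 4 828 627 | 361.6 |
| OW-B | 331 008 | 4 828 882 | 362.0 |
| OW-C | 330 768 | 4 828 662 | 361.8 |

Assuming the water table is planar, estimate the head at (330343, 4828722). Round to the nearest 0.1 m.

361.3 m

Differences from OW-A: to OW-B (Δx, Δy, Δh) = (430, 255, +0.4); to OW-C = (190, 35, +0.2).
Solve a·Δx + b·Δy = Δh: det = 430·35 − 190·255 = -33400.
∂h/∂x = [(+0.4)·35 − (+0.2)·255] / -33400 = +0.001108
∂h/∂y = [430·(+0.2) − 190·(+0.4)] / -33400 = -0.0002994
h(330343, 4828722) = 361.6 + (+0.001108)·(-235) + (-0.0002994)·(95) = 361.6 -0.260 -0.028 = 361.311 m.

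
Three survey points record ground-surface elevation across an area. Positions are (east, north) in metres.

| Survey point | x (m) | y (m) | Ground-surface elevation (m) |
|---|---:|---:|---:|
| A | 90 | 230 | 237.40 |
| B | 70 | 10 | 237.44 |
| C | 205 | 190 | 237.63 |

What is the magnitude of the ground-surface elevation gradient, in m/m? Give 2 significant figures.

With z = a·x + b·y + c and A as origin, the differences give:
  (-20)·a + (-220)·b = +0.04
  115·a + (-40)·b = +0.23
Eliminate b (×(-40) and ×(-220), subtract): 26100·a = 49.000 → a = ∂z/∂x = +0.001877
Back-substitute: b = ∂z/∂y = -0.0003525.
|∇f| = √(0.001877² + -0.0003525²) = 0.00191 m/m

0.0019 m/m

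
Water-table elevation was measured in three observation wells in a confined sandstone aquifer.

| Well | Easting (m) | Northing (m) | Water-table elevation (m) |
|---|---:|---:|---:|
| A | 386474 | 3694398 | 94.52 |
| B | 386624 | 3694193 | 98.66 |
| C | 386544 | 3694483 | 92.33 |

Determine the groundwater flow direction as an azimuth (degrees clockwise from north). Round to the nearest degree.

009°

Three-point gradient (reference A): Δ to B = (150, -205, +4.14), Δ to C = (70, 85, -2.19).
∂h/∂x = -0.003581, ∂h/∂y = -0.02282 (det = 27100).
Flow direction (−∇h) has components (+0.003581 E, +0.02282 N).
Azimuth = atan2(E, N) = atan2(+0.003581, +0.02282) = 8.9° ≈ 009°.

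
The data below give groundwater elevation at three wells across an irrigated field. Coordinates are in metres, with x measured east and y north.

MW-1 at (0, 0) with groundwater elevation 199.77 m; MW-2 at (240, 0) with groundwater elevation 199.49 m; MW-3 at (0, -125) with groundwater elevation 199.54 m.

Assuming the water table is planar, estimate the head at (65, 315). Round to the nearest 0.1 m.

∂h/∂x = (199.49 − 199.77) / (240 − 0) = -0.001167
∂h/∂y = (199.54 − 199.77) / (-125 − 0) = +0.001840
h(65, 315) = 199.77 + (-0.001167)·(65) + (+0.001840)·(315) = 199.77 -0.076 +0.580 = 200.274 m.

200.3 m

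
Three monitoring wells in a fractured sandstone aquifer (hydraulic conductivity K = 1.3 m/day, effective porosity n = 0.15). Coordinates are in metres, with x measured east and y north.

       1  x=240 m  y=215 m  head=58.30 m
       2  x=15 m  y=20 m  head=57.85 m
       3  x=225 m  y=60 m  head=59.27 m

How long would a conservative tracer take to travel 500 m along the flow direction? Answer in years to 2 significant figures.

15 years

With h = a·x + b·y + c and 1 as origin, the differences give:
  (-225)·a + (-195)·b = -0.45
  (-15)·a + (-155)·b = +0.97
Eliminate b (×(-155) and ×(-195), subtract): 31950·a = 258.900 → a = ∂h/∂x = +0.008103
Back-substitute: b = ∂h/∂y = -0.007042.
|∇h| = √(0.008103² + -0.007042²) = 0.01074
Seepage velocity v = K·i/n = 1.3 × 0.01074 / 0.15 = 0.09308 m/day.
t = 500 / 0.09308 = 5372 days = 14.7 years.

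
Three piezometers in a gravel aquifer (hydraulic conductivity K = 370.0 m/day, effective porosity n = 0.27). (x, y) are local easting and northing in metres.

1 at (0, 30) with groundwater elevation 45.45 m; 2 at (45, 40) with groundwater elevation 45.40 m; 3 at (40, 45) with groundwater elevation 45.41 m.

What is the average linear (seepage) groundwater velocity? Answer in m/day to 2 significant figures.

2.0 m/day

Taking 1 as reference: 2−1 = (45, 10, -0.05); 3−1 = (40, 15, -0.04).
Solve a·Δx + b·Δy = Δh: det = 45·15 − 40·10 = 275.
∂h/∂x = [(-0.05)·15 − (-0.04)·10] / 275 = -0.001273
∂h/∂y = [45·(-0.04) − 40·(-0.05)] / 275 = +0.0007273
|∇h| = √(-0.001273² + 0.0007273²) = 0.001466
Seepage velocity v = K·i/n = 370.0 × 0.001466 / 0.27 = 2.009 m/day.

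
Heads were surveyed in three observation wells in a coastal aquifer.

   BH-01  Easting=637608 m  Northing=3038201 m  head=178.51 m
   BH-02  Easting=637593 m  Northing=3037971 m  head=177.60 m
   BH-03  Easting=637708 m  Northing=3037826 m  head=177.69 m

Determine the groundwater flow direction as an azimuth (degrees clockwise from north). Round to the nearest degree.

236°

With h = a·x + b·y + c and BH-01 as origin, the differences give:
  (-15)·a + (-230)·b = -0.91
  100·a + (-375)·b = -0.82
Eliminate b (×(-375) and ×(-230), subtract): 28625·a = 152.650 → a = ∂h/∂x = +0.005333
Back-substitute: b = ∂h/∂y = +0.003609.
Flow direction (−∇h) has components (-0.005333 E, -0.003609 N).
Azimuth = atan2(E, N) = atan2(-0.005333, -0.003609) = 235.9° ≈ 236°.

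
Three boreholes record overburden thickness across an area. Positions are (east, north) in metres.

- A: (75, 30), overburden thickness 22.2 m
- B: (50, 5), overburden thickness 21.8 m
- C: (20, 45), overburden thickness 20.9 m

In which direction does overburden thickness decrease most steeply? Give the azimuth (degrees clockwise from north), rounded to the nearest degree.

285°

Taking A as reference: B−A = (-25, -25, -0.4); C−A = (-55, 15, -1.3).
Solve a·Δx + b·Δy = Δd: det = (-25)·15 − (-55)·(-25) = -1750.
∂d/∂x = [(-0.4)·15 − (-1.3)·(-25)] / -1750 = +0.02200
∂d/∂y = [(-25)·(-1.3) − (-55)·(-0.4)] / -1750 = -0.006000
Steepest decrease is along −∇f: components (-0.02200 E, +0.006000 N).
Azimuth = atan2(-0.02200, +0.006000) = 285.3° ≈ 285°.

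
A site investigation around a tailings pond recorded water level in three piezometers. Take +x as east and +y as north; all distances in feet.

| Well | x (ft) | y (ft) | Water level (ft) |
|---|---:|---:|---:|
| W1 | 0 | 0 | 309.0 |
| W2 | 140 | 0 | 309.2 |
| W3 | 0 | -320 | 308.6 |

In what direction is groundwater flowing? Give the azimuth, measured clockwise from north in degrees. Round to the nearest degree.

∂h/∂x = (309.2 − 309.0) / (140 − 0) = +0.001429
∂h/∂y = (308.6 − 309.0) / (-320 − 0) = +0.001250
Flow direction (−∇h) has components (-0.001429 E, -0.001250 N).
Azimuth = atan2(E, N) = atan2(-0.001429, -0.001250) = 228.8° ≈ 229°.

229°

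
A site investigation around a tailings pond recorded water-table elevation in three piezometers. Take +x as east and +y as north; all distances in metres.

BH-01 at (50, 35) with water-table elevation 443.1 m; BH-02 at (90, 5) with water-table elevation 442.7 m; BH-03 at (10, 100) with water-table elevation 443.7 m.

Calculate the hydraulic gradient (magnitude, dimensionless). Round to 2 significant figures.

Taking BH-01 as reference: BH-02−BH-01 = (40, -30, -0.4); BH-03−BH-01 = (-40, 65, +0.6).
Determinant of the coordinate differences = 40·65 − (-40)·(-30) = 1400.
∂h/∂x = [(-0.4)·65 − (+0.6)·(-30)] / 1400 = -0.005714
∂h/∂y = [40·(+0.6) − (-40)·(-0.4)] / 1400 = +0.005714
|∇h| = √(-0.005714² + 0.005714²) = 0.008081

0.0081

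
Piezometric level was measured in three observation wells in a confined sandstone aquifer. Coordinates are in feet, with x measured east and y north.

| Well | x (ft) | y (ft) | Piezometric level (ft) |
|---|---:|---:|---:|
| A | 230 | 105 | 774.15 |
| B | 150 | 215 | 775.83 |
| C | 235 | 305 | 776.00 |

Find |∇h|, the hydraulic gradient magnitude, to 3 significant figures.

With h = a·x + b·y + c and A as origin, the differences give:
  (-80)·a + 110·b = +1.68
  5·a + 200·b = +1.85
Eliminate b (×200 and ×110, subtract): -16550·a = 132.500 → a = ∂h/∂x = -0.008006
Back-substitute: b = ∂h/∂y = +0.009450.
|∇h| = √(-0.008006² + 0.009450²) = 0.01239

0.0124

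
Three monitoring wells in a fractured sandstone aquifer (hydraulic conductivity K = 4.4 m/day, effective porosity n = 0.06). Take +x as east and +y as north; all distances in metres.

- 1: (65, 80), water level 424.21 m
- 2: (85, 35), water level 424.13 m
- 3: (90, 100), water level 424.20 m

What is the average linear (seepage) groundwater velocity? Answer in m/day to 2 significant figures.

Taking 1 as reference: 2−1 = (20, -45, -0.08); 3−1 = (25, 20, -0.01).
Determinant of the coordinate differences = 20·20 − 25·(-45) = 1525.
∂h/∂x = [(-0.08)·20 − (-0.01)·(-45)] / 1525 = -0.001344
∂h/∂y = [20·(-0.01) − 25·(-0.08)] / 1525 = +0.001180
|∇h| = √(-0.001344² + 0.001180²) = 0.001789
Seepage velocity v = K·i/n = 4.4 × 0.001789 / 0.06 = 0.1312 m/day.

0.13 m/day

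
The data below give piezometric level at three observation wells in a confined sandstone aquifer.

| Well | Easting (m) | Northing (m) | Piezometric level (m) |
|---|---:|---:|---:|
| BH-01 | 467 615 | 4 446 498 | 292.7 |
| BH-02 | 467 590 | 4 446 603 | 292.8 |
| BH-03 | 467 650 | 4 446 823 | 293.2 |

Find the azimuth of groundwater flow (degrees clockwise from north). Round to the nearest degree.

231°

With h = a·x + b·y + c and BH-01 as origin, the differences give:
  (-25)·a + 105·b = +0.1
  35·a + 325·b = +0.5
Eliminate b (×325 and ×105, subtract): -11800·a = -20.00 → a = ∂h/∂x = +0.001695
Back-substitute: b = ∂h/∂y = +0.001356.
Flow direction (−∇h) has components (-0.001695 E, -0.001356 N).
Azimuth = atan2(E, N) = atan2(-0.001695, -0.001356) = 231.3° ≈ 231°.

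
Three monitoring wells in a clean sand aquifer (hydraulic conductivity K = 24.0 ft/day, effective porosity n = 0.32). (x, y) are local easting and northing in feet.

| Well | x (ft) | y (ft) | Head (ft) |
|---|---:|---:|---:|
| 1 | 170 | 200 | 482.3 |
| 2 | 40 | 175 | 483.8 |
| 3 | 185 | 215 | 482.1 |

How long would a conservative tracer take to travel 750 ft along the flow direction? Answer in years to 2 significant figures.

2.4 years

Differences from 1: to 2 (Δx, Δy, Δh) = (-130, -25, +1.5); to 3 = (15, 15, -0.2).
Determinant of the coordinate differences = (-130)·15 − 15·(-25) = -1575.
∂h/∂x = [(+1.5)·15 − (-0.2)·(-25)] / -1575 = -0.01111
∂h/∂y = [(-130)·(-0.2) − 15·(+1.5)] / -1575 = -0.002222
|∇h| = √(-0.01111² + -0.002222²) = 0.01133
Seepage velocity v = K·i/n = 24.0 × 0.01133 / 0.32 = 0.8498 ft/day.
t = 750 / 0.8498 = 882.6 days = 2.42 years.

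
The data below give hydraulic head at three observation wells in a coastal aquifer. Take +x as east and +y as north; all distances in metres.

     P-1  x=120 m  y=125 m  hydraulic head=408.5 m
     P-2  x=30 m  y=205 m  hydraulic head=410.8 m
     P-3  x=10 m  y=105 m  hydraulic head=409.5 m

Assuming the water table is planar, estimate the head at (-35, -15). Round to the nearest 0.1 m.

408.2 m

With h = a·x + b·y + c and P-1 as origin, the differences give:
  (-90)·a + 80·b = +2.3
  (-110)·a + (-20)·b = +1.0
Eliminate b (×(-20) and ×80, subtract): 10600·a = -126.00 → a = ∂h/∂x = -0.01189
Back-substitute: b = ∂h/∂y = +0.01538.
h(-35, -15) = 408.5 + (-0.01189)·(-155) + (+0.01538)·(-140) = 408.5 +1.842 -2.153 = 408.190 m.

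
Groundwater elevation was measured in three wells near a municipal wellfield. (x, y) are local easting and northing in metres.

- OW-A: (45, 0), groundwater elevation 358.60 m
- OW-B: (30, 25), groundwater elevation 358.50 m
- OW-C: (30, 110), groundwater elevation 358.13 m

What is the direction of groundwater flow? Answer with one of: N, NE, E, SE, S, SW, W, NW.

N

With h = a·x + b·y + c and OW-A as origin, the differences give:
  (-15)·a + 25·b = -0.10
  (-15)·a + 110·b = -0.47
Eliminate b (×110 and ×25, subtract): -1275·a = 0.750 → a = ∂h/∂x = -0.0005882
Back-substitute: b = ∂h/∂y = -0.004353.
Flow = −∇h = (+0.0005882 east, +0.004353 north), which points north.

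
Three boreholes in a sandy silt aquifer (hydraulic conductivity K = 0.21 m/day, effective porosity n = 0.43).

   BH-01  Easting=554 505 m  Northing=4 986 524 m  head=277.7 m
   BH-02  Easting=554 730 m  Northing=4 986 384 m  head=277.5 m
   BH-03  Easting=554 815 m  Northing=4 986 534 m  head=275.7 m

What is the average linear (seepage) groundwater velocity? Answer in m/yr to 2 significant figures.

Taking BH-01 as reference: BH-02−BH-01 = (225, -140, -0.2); BH-03−BH-01 = (310, 10, -2.0).
Solve a·Δx + b·Δy = Δh: det = 225·10 − 310·(-140) = 45650.
∂h/∂x = [(-0.2)·10 − (-2.0)·(-140)] / 45650 = -0.006177
∂h/∂y = [225·(-2.0) − 310·(-0.2)] / 45650 = -0.008499
|∇h| = √(-0.006177² + -0.008499²) = 0.01051
Seepage velocity v = K·i/n = 0.21 × 0.01051 / 0.43 = 0.005133 m/day = 1.875 m/yr.

1.9 m/yr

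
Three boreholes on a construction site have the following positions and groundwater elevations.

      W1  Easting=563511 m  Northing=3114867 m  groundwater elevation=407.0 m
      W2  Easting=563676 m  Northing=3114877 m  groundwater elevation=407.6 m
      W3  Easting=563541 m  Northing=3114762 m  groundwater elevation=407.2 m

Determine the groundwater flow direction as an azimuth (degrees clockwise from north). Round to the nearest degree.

283°

With h = a·x + b·y + c and W1 as origin, the differences give:
  165·a + 10·b = +0.6
  30·a + (-105)·b = +0.2
Eliminate b (×(-105) and ×10, subtract): -17625·a = -65.00 → a = ∂h/∂x = +0.003688
Back-substitute: b = ∂h/∂y = -0.0008511.
Flow direction (−∇h) has components (-0.003688 E, +0.0008511 N).
Azimuth = atan2(E, N) = atan2(-0.003688, +0.0008511) = 283.0° ≈ 283°.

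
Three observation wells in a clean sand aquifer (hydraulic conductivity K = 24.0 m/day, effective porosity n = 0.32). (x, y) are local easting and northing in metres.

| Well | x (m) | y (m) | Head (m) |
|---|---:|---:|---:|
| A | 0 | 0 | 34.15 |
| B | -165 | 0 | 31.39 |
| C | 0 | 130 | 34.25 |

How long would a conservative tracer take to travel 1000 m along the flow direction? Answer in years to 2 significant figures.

∂h/∂x = (31.39 − 34.15) / (-165 − 0) = +0.01673
∂h/∂y = (34.25 − 34.15) / (130 − 0) = +0.0007692
|∇h| = √(0.01673² + 0.0007692²) = 0.01675
Seepage velocity v = K·i/n = 24.0 × 0.01675 / 0.32 = 1.256 m/day.
t = 1000 / 1.256 = 796.2 days = 2.18 years.

2.2 years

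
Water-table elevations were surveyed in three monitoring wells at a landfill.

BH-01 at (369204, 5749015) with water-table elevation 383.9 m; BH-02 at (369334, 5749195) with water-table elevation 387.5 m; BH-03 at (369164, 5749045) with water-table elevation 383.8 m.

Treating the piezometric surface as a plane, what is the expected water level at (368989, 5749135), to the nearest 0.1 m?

382.9 m

With h = a·x + b·y + c and BH-01 as origin, the differences give:
  130·a + 180·b = +3.6
  (-40)·a + 30·b = -0.1
Eliminate b (×30 and ×180, subtract): 11100·a = 126.00 → a = ∂h/∂x = +0.01135
Back-substitute: b = ∂h/∂y = +0.01180.
h(368989, 5749135) = 383.9 + (+0.01135)·(-215) + (+0.01180)·(120) = 383.9 -2.441 +1.416 = 382.876 m.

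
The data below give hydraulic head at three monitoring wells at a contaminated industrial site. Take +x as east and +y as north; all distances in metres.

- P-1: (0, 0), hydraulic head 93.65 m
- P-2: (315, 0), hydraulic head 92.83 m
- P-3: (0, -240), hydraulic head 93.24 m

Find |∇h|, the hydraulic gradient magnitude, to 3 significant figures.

0.00311

∂h/∂x = (92.83 − 93.65) / (315 − 0) = -0.002603
∂h/∂y = (93.24 − 93.65) / (-240 − 0) = +0.001708
|∇h| = √(-0.002603² + 0.001708²) = 0.003113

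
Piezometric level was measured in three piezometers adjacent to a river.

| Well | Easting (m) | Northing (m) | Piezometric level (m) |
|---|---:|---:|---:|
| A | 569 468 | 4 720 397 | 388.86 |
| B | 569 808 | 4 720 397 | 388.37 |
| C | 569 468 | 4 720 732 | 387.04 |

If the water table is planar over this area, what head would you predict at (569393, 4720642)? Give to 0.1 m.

387.6 m

∂h/∂x = (388.37 − 388.86) / (569808 − 569468) = -0.001441
∂h/∂y = (387.04 − 388.86) / (4720732 − 4720397) = -0.005433
h(569393, 4720642) = 388.86 + (-0.001441)·(-75) + (-0.005433)·(245) = 388.86 +0.108 -1.331 = 387.637 m.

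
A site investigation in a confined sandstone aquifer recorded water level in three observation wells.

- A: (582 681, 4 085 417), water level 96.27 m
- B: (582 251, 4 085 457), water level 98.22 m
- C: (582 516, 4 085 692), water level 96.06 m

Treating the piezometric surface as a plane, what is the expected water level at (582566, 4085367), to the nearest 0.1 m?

Taking A as reference: B−A = (-430, 40, +1.95); C−A = (-165, 275, -0.21).
Solve a·Δx + b·Δy = Δh: det = (-430)·275 − (-165)·40 = -111650.
∂h/∂x = [(+1.95)·275 − (-0.21)·40] / -111650 = -0.004878
∂h/∂y = [(-430)·(-0.21) − (-165)·(+1.95)] / -111650 = -0.003691
h(582566, 4085367) = 96.27 + (-0.004878)·(-115) + (-0.003691)·(-50) = 96.27 +0.561 +0.185 = 97.016 m.

97.0 m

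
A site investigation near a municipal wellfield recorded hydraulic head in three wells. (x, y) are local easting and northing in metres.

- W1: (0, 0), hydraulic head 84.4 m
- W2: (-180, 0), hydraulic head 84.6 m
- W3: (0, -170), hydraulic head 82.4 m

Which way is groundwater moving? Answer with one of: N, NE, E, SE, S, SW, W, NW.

S

∂h/∂x = (84.6 − 84.4) / (-180 − 0) = -0.001111
∂h/∂y = (82.4 − 84.4) / (-170 − 0) = +0.01176
Flow = −∇h = (+0.001111 east, -0.01176 north), which points south.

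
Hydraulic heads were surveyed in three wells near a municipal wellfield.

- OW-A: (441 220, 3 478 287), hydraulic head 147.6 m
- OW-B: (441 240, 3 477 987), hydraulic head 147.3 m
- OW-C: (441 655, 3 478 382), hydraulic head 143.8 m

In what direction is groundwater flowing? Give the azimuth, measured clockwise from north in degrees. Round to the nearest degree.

093°

Differences from OW-A: to OW-B (Δx, Δy, Δh) = (20, -300, -0.3); to OW-C = (435, 95, -3.8).
Solve a·Δx + b·Δy = Δh: det = 20·95 − 435·(-300) = 132400.
∂h/∂x = [(-0.3)·95 − (-3.8)·(-300)] / 132400 = -0.008826
∂h/∂y = [20·(-3.8) − 435·(-0.3)] / 132400 = +0.0004116
Flow direction (−∇h) has components (+0.008826 E, -0.0004116 N).
Azimuth = atan2(E, N) = atan2(+0.008826, -0.0004116) = 92.7° ≈ 093°.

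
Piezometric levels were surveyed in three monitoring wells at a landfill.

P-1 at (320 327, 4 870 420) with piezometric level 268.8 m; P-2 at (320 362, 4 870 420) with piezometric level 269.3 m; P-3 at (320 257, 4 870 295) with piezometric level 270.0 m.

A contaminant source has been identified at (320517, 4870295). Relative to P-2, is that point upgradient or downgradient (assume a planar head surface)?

upgradient

Differences from P-1: to P-2 (Δx, Δy, Δh) = (35, 0, +0.5); to P-3 = (-70, -125, +1.2).
Solve a·Δx + b·Δy = Δh: det = 35·(-125) − (-70)·0 = -4375.
∂h/∂x = [(+0.5)·(-125) − (+1.2)·0] / -4375 = +0.01429
∂h/∂y = [35·(+1.2) − (-70)·(+0.5)] / -4375 = -0.01760
Head at (320517, 4870295) = 268.8 + (+0.01429)·(190) + (-0.01760)·(-125) = 273.71 m.
That is higher than the 269.3 m at P-2, so the point is upgradient.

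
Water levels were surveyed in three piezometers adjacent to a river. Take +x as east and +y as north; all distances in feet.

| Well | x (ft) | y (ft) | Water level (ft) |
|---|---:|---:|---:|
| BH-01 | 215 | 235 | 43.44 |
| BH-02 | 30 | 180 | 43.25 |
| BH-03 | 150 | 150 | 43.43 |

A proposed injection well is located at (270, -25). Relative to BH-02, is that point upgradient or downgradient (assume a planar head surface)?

Three-point gradient (reference BH-01): Δ to BH-02 = (-185, -55, -0.19), Δ to BH-03 = (-65, -85, -0.01).
∂h/∂x = +0.001284, ∂h/∂y = -0.0008642 (det = 12150).
Head at (270, -25) = 43.44 + (+0.001284)·(55) + (-0.0008642)·(-260) = 43.74 ft.
That is higher than the 43.25 ft at BH-02, so the point is upgradient.

upgradient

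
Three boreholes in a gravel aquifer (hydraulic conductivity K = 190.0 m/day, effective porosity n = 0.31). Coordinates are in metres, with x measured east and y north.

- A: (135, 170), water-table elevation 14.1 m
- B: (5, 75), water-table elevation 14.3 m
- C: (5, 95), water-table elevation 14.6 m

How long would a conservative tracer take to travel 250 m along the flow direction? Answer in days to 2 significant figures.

21 days

Taking A as reference: B−A = (-130, -95, +0.2); C−A = (-130, -75, +0.5).
Solve a·Δx + b·Δy = Δh: det = (-130)·(-75) − (-130)·(-95) = -2600.
∂h/∂x = [(+0.2)·(-75) − (+0.5)·(-95)] / -2600 = -0.01250
∂h/∂y = [(-130)·(+0.5) − (-130)·(+0.2)] / -2600 = +0.01500
|∇h| = √(-0.01250² + 0.01500²) = 0.01953
Seepage velocity v = K·i/n = 190.0 × 0.01953 / 0.31 = 11.97 m/day.
t = 250 / 11.97 = 20.89 days.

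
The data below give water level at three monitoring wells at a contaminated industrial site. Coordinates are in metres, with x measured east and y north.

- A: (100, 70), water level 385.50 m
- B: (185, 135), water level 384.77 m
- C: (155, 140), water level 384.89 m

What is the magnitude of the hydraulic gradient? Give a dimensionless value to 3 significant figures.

Differences from A: to B (Δx, Δy, Δh) = (85, 65, -0.73); to C = (55, 70, -0.61).
Solve a·Δx + b·Δy = Δh: det = 85·70 − 55·65 = 2375.
∂h/∂x = [(-0.73)·70 − (-0.61)·65] / 2375 = -0.004821
∂h/∂y = [85·(-0.61) − 55·(-0.73)] / 2375 = -0.004926
|∇h| = √(-0.004821² + -0.004926²) = 0.006893

0.00689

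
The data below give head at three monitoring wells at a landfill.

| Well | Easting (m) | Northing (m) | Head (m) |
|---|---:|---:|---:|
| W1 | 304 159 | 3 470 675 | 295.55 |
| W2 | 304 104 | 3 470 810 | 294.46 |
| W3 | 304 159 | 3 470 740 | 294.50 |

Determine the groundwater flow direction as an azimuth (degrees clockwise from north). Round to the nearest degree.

051°

Three-point gradient (reference W1): Δ to W2 = (-55, 135, -1.09), Δ to W3 = (0, 65, -1.05).
∂h/∂x = -0.01983, ∂h/∂y = -0.01615 (det = -3575).
Flow direction (−∇h) has components (+0.01983 E, +0.01615 N).
Azimuth = atan2(E, N) = atan2(+0.01983, +0.01615) = 50.8° ≈ 051°.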